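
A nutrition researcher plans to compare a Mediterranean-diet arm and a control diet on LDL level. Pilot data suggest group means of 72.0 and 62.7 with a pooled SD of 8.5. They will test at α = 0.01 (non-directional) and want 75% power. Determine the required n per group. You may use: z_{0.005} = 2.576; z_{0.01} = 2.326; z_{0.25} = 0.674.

n = 18 per group

Cohen's d = |M₁ − M₂| / SD_pooled = |72.0 − 62.7| / 8.5 = 9.3 / 8.5 = 1.094.
For two independent groups with equal n: n = 2·((z_{α/2} + z_β) / d)².
z_{α/2} + z_β = 2.576 + 0.674 = 3.250.
n = 2 × (3.250 / 1.094)² = 2 × 2.971² = 2 × 8.83 = 17.7.
Round up to the next whole participant.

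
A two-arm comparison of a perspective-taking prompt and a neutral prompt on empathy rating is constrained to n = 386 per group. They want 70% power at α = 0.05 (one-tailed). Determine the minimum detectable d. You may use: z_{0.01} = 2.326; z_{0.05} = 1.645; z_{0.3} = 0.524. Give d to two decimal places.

For two independent groups of n = 386 each: d_min = (z_{α} + z_β)·√(2/n).
z-sum = 1.645 + 0.524 = 2.169.
d_min = 2.169 × √(2/386) = 2.169 × 0.0720 = 0.156.

d_min ≈ 0.16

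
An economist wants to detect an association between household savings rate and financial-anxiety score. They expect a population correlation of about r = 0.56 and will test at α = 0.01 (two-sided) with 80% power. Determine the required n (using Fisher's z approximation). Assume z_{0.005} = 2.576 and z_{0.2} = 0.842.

n = 33

Fisher's z: C = ½·ln((1+r)/(1−r)) = ½·ln(3.5455) = 0.6328.
n = ((z_{α/2} + z_β)/C)² + 3.
(2.576 + 0.842) / 0.6328 = 3.418 / 0.6328 = 5.401.
n = 5.401² + 3 = 29.18 + 3 = 32.2.
Round up.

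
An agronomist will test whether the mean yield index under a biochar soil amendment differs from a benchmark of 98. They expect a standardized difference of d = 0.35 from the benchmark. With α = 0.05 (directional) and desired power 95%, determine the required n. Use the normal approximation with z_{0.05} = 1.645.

For a one-sample test: n = ((z_{α} + z_β) / d)².
z_{α} + z_β = 1.645 + 1.645 = 3.290.
n = (3.290 / 0.35)² = 9.400² = 88.36.
Round up.

n = 89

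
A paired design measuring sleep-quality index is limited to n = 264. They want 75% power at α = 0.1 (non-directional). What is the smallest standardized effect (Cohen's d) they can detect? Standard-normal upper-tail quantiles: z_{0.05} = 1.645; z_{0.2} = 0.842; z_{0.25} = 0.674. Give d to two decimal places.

For a single sample (or paired design) of n = 264: d_min = (z_{α/2} + z_β)/√n.
z-sum = 1.645 + 0.674 = 2.319.
d_min = 2.319 / √264 = 2.319 / 16.248 = 0.143.

d_min ≈ 0.14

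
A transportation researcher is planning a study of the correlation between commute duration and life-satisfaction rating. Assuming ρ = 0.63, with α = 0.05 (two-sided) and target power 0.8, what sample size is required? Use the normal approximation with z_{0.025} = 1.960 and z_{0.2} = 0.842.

n = 18

Fisher's z: C = ½·ln((1+r)/(1−r)) = ½·ln(4.4054) = 0.7414.
n = ((z_{α/2} + z_β)/C)² + 3.
(1.960 + 0.842) / 0.7414 = 2.802 / 0.7414 = 3.779.
n = 3.779² + 3 = 14.28 + 3 = 17.3.
Round up.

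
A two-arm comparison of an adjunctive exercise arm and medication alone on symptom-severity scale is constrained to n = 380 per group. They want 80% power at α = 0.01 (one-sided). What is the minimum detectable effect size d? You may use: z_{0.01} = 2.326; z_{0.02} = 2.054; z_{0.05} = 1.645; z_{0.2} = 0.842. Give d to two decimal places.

d_min ≈ 0.23

For two independent groups of n = 380 each: d_min = (z_{α} + z_β)·√(2/n).
z-sum = 2.326 + 0.842 = 3.168.
d_min = 3.168 × √(2/380) = 3.168 × 0.0725 = 0.230.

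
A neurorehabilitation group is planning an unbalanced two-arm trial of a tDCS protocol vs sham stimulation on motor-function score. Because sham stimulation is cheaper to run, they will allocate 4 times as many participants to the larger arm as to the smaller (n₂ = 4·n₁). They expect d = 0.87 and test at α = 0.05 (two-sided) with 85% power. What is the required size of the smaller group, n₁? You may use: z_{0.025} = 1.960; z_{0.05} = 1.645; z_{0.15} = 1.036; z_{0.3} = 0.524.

With allocation ratio k = n₂/n₁ = 4, Var(x̄₁−x̄₂) = σ²(1/n₁ + 1/(k·n₁)) = σ²·(k+1)/(k·n₁).
So n₁ = (1 + 1/k)·((z_{α/2} + z_β)/d)² = 1.250 × (2.996/0.87)².
n₁ = 1.250 × 11.86 = 14.8.
Round up: n₁ = 15, giving n₂ = 4 × 15 = 60.

n₁ = 15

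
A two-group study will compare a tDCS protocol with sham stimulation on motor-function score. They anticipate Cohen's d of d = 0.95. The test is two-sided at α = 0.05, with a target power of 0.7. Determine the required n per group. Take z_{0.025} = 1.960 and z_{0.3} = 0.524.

For two independent groups with equal n: n = 2·((z_{α/2} + z_β) / d)².
z_{α/2} + z_β = 1.960 + 0.524 = 2.484.
n = 2 × (2.484 / 0.95)² = 2 × 2.615² = 2 × 6.84 = 13.7.
Round up to the next whole participant.

n = 14 per group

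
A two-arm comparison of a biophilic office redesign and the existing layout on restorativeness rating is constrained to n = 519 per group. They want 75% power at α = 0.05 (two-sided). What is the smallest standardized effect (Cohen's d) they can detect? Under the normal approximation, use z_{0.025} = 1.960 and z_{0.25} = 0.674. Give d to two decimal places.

For two independent groups of n = 519 each: d_min = (z_{α/2} + z_β)·√(2/n).
z-sum = 1.960 + 0.674 = 2.634.
d_min = 2.634 × √(2/519) = 2.634 × 0.0621 = 0.164.

d_min ≈ 0.16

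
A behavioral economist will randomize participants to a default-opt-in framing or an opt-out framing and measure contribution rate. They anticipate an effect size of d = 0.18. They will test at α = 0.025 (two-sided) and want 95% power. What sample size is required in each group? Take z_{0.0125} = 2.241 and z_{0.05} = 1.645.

For two independent groups with equal n: n = 2·((z_{α/2} + z_β) / d)².
z_{α/2} + z_β = 2.241 + 1.645 = 3.886.
n = 2 × (3.886 / 0.18)² = 2 × 21.589² = 2 × 466.08 = 932.2.
Round up to the next whole participant.

n = 933 per group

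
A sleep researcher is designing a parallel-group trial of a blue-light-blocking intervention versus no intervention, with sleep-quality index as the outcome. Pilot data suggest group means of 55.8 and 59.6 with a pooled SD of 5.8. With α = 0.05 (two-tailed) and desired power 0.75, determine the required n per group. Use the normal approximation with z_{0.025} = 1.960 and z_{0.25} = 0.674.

n = 33 per group

Cohen's d = |M₁ − M₂| / SD_pooled = |55.8 − 59.6| / 5.8 = 3.8 / 5.8 = 0.655.
For two independent groups with equal n: n = 2·((z_{α/2} + z_β) / d)².
z_{α/2} + z_β = 1.960 + 0.674 = 2.634.
n = 2 × (2.634 / 0.655)² = 2 × 4.021² = 2 × 16.17 = 32.3.
Round up to the next whole participant.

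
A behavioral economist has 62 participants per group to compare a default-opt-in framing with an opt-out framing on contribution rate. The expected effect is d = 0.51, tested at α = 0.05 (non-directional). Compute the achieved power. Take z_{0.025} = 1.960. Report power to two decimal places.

For two equal groups, power = Φ(d·√(n/2) − z_{α/2}).
d·√(n/2) = 0.51 × √(62/2) = 0.51 × 5.568 = 2.840.
z_β = 2.840 − 1.960 = 0.880.
Power = Φ(0.880) = 0.810.

power ≈ 0.81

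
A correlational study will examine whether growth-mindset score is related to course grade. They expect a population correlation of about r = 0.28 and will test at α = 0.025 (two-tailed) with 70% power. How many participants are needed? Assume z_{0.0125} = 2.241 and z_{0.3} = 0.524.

Fisher's z: C = ½·ln((1+r)/(1−r)) = ½·ln(1.7778) = 0.2877.
n = ((z_{α/2} + z_β)/C)² + 3.
(2.241 + 0.524) / 0.2877 = 2.765 / 0.2877 = 9.611.
n = 9.611² + 3 = 92.37 + 3 = 95.4.
Round up.

n = 96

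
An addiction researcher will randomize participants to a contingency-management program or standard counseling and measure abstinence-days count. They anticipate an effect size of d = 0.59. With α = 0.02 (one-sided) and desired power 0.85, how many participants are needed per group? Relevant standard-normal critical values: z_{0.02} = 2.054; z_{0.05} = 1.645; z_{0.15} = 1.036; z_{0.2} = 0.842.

n = 55 per group

For two independent groups with equal n: n = 2·((z_{α} + z_β) / d)².
z_{α} + z_β = 2.054 + 1.036 = 3.090.
n = 2 × (3.090 / 0.59)² = 2 × 5.237² = 2 × 27.43 = 54.9.
Round up to the next whole participant.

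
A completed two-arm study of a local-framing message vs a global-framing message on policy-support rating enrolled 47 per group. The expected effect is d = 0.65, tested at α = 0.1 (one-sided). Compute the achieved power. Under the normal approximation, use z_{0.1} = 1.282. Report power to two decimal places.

For two equal groups, power = Φ(d·√(n/2) − z_{α}).
d·√(n/2) = 0.65 × √(47/2) = 0.65 × 4.848 = 3.151.
z_β = 3.151 − 1.282 = 1.869.
Power = Φ(1.869) = 0.969.

power ≈ 0.97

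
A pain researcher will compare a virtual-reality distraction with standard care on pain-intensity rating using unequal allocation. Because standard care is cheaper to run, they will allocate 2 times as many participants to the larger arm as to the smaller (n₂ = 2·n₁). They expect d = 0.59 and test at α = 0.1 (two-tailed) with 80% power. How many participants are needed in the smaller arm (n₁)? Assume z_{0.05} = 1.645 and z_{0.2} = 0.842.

With allocation ratio k = n₂/n₁ = 2, Var(x̄₁−x̄₂) = σ²(1/n₁ + 1/(k·n₁)) = σ²·(k+1)/(k·n₁).
So n₁ = (1 + 1/k)·((z_{α/2} + z_β)/d)² = 1.500 × (2.487/0.59)².
n₁ = 1.500 × 17.77 = 26.7.
Round up: n₁ = 27, giving n₂ = 2 × 27 = 54.

n₁ = 27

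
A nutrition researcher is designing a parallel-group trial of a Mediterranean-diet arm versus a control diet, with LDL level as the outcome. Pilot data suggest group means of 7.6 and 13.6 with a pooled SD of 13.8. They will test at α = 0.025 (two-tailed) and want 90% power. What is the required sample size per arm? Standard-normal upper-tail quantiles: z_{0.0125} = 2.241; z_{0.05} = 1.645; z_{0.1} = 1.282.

Cohen's d = |M₁ − M₂| / SD_pooled = |7.6 − 13.6| / 13.8 = 6.0 / 13.8 = 0.435.
For two independent groups with equal n: n = 2·((z_{α/2} + z_β) / d)².
z_{α/2} + z_β = 2.241 + 1.282 = 3.523.
n = 2 × (3.523 / 0.435)² = 2 × 8.099² = 2 × 65.59 = 131.2.
Round up to the next whole participant.

n = 132 per group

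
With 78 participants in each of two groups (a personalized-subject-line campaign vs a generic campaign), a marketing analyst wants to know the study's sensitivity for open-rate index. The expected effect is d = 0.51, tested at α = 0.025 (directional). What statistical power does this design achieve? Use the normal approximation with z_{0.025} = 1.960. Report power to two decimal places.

For two equal groups, power = Φ(d·√(n/2) − z_{α}).
d·√(n/2) = 0.51 × √(78/2) = 0.51 × 6.245 = 3.185.
z_β = 3.185 − 1.960 = 1.225.
Power = Φ(1.225) = 0.890.

power ≈ 0.89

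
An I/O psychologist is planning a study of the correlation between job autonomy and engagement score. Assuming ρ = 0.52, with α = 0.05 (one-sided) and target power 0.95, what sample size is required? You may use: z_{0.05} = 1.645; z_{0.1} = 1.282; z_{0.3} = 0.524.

Fisher's z: C = ½·ln((1+r)/(1−r)) = ½·ln(3.1667) = 0.5763.
n = ((z_{α} + z_β)/C)² + 3.
(1.645 + 1.645) / 0.5763 = 3.290 / 0.5763 = 5.709.
n = 5.709² + 3 = 32.59 + 3 = 35.6.
Round up.

n = 36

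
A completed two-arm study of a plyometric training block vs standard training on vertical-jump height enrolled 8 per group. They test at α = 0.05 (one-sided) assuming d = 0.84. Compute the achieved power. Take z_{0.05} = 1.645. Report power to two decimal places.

power ≈ 0.51

For two equal groups, power = Φ(d·√(n/2) − z_{α}).
d·√(n/2) = 0.84 × √(8/2) = 0.84 × 2.000 = 1.680.
z_β = 1.680 − 1.645 = 0.035.
Power = Φ(0.035) = 0.514.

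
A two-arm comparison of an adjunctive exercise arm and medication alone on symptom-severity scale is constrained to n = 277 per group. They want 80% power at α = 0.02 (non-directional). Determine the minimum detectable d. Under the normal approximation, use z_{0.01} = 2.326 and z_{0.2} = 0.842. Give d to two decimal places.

For two independent groups of n = 277 each: d_min = (z_{α/2} + z_β)·√(2/n).
z-sum = 2.326 + 0.842 = 3.168.
d_min = 3.168 × √(2/277) = 3.168 × 0.0850 = 0.269.

d_min ≈ 0.27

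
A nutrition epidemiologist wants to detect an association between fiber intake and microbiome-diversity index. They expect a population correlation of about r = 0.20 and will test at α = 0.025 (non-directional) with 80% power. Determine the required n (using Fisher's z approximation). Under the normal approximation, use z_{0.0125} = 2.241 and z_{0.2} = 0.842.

n = 235

Fisher's z: C = ½·ln((1+r)/(1−r)) = ½·ln(1.5000) = 0.2027.
n = ((z_{α/2} + z_β)/C)² + 3.
(2.241 + 0.842) / 0.2027 = 3.083 / 0.2027 = 15.210.
n = 15.210² + 3 = 231.33 + 3 = 234.3.
Round up.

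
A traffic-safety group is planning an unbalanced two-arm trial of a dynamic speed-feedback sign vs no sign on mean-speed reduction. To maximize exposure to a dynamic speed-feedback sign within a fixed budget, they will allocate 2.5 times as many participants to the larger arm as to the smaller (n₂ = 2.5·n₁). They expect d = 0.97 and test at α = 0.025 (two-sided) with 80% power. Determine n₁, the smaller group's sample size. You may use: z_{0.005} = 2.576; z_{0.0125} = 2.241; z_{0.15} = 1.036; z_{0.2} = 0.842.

With allocation ratio k = n₂/n₁ = 2.5, Var(x̄₁−x̄₂) = σ²(1/n₁ + 1/(k·n₁)) = σ²·(k+1)/(k·n₁).
So n₁ = (1 + 1/k)·((z_{α/2} + z_β)/d)² = 1.400 × (3.083/0.97)².
n₁ = 1.400 × 10.10 = 14.1.
Round up: n₁ = 15, giving n₂ = ⌈2.5 × 15⌉ = ⌈37.5⌉ = 38.

n₁ = 15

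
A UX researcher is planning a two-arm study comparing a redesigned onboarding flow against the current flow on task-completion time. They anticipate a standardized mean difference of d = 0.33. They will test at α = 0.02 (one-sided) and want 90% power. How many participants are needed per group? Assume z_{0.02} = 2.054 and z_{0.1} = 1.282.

n = 205 per group

For two independent groups with equal n: n = 2·((z_{α} + z_β) / d)².
z_{α} + z_β = 2.054 + 1.282 = 3.336.
n = 2 × (3.336 / 0.33)² = 2 × 10.109² = 2 × 102.19 = 204.4.
Round up to the next whole participant.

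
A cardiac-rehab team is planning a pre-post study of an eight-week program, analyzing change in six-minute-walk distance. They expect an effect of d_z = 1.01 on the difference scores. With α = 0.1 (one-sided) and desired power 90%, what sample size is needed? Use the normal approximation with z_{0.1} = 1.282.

For a paired (one-sample on differences) test: n = ((z_{α} + z_β) / d)².
z_{α} + z_β = 1.282 + 1.282 = 2.564.
n = (2.564 / 1.01)² = 2.539² = 6.44.
Round up.

n = 7 pairs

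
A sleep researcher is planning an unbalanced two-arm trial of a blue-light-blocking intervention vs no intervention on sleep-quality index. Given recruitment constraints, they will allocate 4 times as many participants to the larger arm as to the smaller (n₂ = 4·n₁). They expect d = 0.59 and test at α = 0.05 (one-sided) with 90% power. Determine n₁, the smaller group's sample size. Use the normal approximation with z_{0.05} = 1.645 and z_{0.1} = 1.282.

With allocation ratio k = n₂/n₁ = 4, Var(x̄₁−x̄₂) = σ²(1/n₁ + 1/(k·n₁)) = σ²·(k+1)/(k·n₁).
So n₁ = (1 + 1/k)·((z_{α} + z_β)/d)² = 1.250 × (2.927/0.59)².
n₁ = 1.250 × 24.61 = 30.8.
Round up: n₁ = 31, giving n₂ = 4 × 31 = 124.

n₁ = 31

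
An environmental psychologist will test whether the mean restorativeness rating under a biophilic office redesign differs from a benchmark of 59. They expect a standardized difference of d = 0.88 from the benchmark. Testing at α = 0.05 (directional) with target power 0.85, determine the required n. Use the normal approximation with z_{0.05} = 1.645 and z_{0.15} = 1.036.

For a one-sample test: n = ((z_{α} + z_β) / d)².
z_{α} + z_β = 1.645 + 1.036 = 2.681.
n = (2.681 / 0.88)² = 3.047² = 9.28.
Round up.

n = 10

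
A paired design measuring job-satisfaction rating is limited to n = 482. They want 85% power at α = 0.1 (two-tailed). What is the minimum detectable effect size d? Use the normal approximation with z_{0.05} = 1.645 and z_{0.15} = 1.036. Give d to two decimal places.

For a single sample (or paired design) of n = 482: d_min = (z_{α/2} + z_β)/√n.
z-sum = 1.645 + 1.036 = 2.681.
d_min = 2.681 / √482 = 2.681 / 21.954 = 0.122.

d_min ≈ 0.12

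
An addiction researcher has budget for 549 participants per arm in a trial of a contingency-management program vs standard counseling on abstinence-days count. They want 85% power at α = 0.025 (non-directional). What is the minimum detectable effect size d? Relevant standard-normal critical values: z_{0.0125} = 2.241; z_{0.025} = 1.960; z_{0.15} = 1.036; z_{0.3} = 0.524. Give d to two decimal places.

d_min ≈ 0.20

For two independent groups of n = 549 each: d_min = (z_{α/2} + z_β)·√(2/n).
z-sum = 2.241 + 1.036 = 3.277.
d_min = 3.277 × √(2/549) = 3.277 × 0.0604 = 0.198.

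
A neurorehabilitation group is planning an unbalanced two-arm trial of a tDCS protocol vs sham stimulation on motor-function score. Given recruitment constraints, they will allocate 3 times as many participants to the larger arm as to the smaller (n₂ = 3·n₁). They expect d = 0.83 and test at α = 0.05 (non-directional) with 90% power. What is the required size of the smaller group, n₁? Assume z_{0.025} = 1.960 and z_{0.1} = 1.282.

With allocation ratio k = n₂/n₁ = 3, Var(x̄₁−x̄₂) = σ²(1/n₁ + 1/(k·n₁)) = σ²·(k+1)/(k·n₁).
So n₁ = (1 + 1/k)·((z_{α/2} + z_β)/d)² = 1.333 × (3.242/0.83)².
n₁ = 1.333 × 15.26 = 20.3.
Round up: n₁ = 21, giving n₂ = 3 × 21 = 63.

n₁ = 21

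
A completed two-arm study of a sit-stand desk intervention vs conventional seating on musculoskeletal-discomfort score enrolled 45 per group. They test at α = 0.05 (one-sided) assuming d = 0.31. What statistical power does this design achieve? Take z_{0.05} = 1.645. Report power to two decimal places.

power ≈ 0.43

For two equal groups, power = Φ(d·√(n/2) − z_{α}).
d·√(n/2) = 0.31 × √(45/2) = 0.31 × 4.743 = 1.470.
z_β = 1.470 − 1.645 = -0.175.
Power = Φ(-0.175) = 0.431.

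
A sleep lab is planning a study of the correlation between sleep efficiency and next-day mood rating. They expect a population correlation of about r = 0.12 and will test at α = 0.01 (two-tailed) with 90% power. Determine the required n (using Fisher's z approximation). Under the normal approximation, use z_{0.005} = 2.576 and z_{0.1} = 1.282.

Fisher's z: C = ½·ln((1+r)/(1−r)) = ½·ln(1.2727) = 0.1206.
n = ((z_{α/2} + z_β)/C)² + 3.
(2.576 + 1.282) / 0.1206 = 3.858 / 0.1206 = 31.990.
n = 31.990² + 3 = 1023.36 + 3 = 1026.4.
Round up.

n = 1027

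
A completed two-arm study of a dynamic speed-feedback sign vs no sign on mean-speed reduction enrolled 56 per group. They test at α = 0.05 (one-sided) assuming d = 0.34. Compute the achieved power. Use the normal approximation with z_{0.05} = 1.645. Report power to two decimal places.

power ≈ 0.56

For two equal groups, power = Φ(d·√(n/2) − z_{α}).
d·√(n/2) = 0.34 × √(56/2) = 0.34 × 5.292 = 1.799.
z_β = 1.799 − 1.645 = 0.154.
Power = Φ(0.154) = 0.561.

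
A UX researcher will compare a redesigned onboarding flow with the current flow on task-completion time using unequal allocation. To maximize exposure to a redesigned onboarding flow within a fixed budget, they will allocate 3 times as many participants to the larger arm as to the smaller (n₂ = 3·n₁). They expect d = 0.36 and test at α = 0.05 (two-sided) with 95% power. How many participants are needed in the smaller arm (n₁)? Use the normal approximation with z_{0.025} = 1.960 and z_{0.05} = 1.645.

n₁ = 134

With allocation ratio k = n₂/n₁ = 3, Var(x̄₁−x̄₂) = σ²(1/n₁ + 1/(k·n₁)) = σ²·(k+1)/(k·n₁).
So n₁ = (1 + 1/k)·((z_{α/2} + z_β)/d)² = 1.333 × (3.605/0.36)².
n₁ = 1.333 × 100.28 = 133.7.
Round up: n₁ = 134, giving n₂ = 3 × 134 = 402.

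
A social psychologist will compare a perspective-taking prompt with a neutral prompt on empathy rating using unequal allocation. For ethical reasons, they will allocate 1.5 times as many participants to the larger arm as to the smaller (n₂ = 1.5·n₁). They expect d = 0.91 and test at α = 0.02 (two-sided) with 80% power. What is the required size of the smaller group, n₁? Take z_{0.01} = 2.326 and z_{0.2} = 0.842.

n₁ = 21

With allocation ratio k = n₂/n₁ = 1.5, Var(x̄₁−x̄₂) = σ²(1/n₁ + 1/(k·n₁)) = σ²·(k+1)/(k·n₁).
So n₁ = (1 + 1/k)·((z_{α/2} + z_β)/d)² = 1.667 × (3.168/0.91)².
n₁ = 1.667 × 12.12 = 20.2.
Round up: n₁ = 21, giving n₂ = ⌈1.5 × 21⌉ = ⌈31.5⌉ = 32.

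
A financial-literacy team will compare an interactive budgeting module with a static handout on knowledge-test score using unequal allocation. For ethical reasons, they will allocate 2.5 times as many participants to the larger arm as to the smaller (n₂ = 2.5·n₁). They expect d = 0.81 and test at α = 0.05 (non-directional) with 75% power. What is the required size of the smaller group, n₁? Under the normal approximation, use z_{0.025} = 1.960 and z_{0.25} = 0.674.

n₁ = 15

With allocation ratio k = n₂/n₁ = 2.5, Var(x̄₁−x̄₂) = σ²(1/n₁ + 1/(k·n₁)) = σ²·(k+1)/(k·n₁).
So n₁ = (1 + 1/k)·((z_{α/2} + z_β)/d)² = 1.400 × (2.634/0.81)².
n₁ = 1.400 × 10.57 = 14.8.
Round up: n₁ = 15, giving n₂ = ⌈2.5 × 15⌉ = ⌈37.5⌉ = 38.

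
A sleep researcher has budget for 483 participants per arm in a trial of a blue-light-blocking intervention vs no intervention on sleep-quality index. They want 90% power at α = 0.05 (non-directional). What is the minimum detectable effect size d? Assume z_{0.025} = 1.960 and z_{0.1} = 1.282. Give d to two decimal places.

d_min ≈ 0.21

For two independent groups of n = 483 each: d_min = (z_{α/2} + z_β)·√(2/n).
z-sum = 1.960 + 1.282 = 3.242.
d_min = 3.242 × √(2/483) = 3.242 × 0.0643 = 0.209.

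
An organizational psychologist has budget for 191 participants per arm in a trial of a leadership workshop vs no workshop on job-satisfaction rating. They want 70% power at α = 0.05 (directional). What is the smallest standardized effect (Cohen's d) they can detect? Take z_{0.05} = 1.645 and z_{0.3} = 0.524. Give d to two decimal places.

d_min ≈ 0.22

For two independent groups of n = 191 each: d_min = (z_{α} + z_β)·√(2/n).
z-sum = 1.645 + 0.524 = 2.169.
d_min = 2.169 × √(2/191) = 2.169 × 0.1023 = 0.222.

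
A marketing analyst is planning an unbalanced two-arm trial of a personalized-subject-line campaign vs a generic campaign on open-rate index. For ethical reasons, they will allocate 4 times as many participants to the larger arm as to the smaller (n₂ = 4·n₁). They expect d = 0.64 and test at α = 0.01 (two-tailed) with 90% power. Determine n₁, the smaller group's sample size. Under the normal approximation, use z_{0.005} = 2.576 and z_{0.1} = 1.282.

n₁ = 46

With allocation ratio k = n₂/n₁ = 4, Var(x̄₁−x̄₂) = σ²(1/n₁ + 1/(k·n₁)) = σ²·(k+1)/(k·n₁).
So n₁ = (1 + 1/k)·((z_{α/2} + z_β)/d)² = 1.250 × (3.858/0.64)².
n₁ = 1.250 × 36.34 = 45.4.
Round up: n₁ = 46, giving n₂ = 4 × 46 = 184.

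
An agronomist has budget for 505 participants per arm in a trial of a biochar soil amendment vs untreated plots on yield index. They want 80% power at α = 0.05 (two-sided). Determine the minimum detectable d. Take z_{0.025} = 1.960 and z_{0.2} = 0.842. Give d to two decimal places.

For two independent groups of n = 505 each: d_min = (z_{α/2} + z_β)·√(2/n).
z-sum = 1.960 + 0.842 = 2.802.
d_min = 2.802 × √(2/505) = 2.802 × 0.0629 = 0.176.

d_min ≈ 0.18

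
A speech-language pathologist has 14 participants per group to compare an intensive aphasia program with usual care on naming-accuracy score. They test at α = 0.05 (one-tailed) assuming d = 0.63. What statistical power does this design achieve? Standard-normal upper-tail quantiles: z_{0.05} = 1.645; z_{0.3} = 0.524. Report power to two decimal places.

power ≈ 0.51

For two equal groups, power = Φ(d·√(n/2) − z_{α}).
d·√(n/2) = 0.63 × √(14/2) = 0.63 × 2.646 = 1.667.
z_β = 1.667 − 1.645 = 0.022.
Power = Φ(0.022) = 0.509.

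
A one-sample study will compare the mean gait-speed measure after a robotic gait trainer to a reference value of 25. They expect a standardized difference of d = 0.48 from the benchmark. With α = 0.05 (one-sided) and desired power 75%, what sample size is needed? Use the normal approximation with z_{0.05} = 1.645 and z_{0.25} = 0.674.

n = 24

For a one-sample test: n = ((z_{α} + z_β) / d)².
z_{α} + z_β = 1.645 + 0.674 = 2.319.
n = (2.319 / 0.48)² = 4.831² = 23.34.
Round up.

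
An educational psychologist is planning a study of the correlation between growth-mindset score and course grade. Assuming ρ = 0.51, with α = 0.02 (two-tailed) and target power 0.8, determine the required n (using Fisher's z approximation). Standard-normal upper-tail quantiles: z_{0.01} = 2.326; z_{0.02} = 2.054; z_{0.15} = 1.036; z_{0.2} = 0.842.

Fisher's z: C = ½·ln((1+r)/(1−r)) = ½·ln(3.0816) = 0.5627.
n = ((z_{α/2} + z_β)/C)² + 3.
(2.326 + 0.842) / 0.5627 = 3.168 / 0.5627 = 5.630.
n = 5.630² + 3 = 31.70 + 3 = 34.7.
Round up.

n = 35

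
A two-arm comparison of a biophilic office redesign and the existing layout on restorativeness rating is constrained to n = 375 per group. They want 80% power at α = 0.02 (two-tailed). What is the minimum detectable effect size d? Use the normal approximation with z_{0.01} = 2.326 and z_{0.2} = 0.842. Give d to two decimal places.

d_min ≈ 0.23

For two independent groups of n = 375 each: d_min = (z_{α/2} + z_β)·√(2/n).
z-sum = 2.326 + 0.842 = 3.168.
d_min = 3.168 × √(2/375) = 3.168 × 0.0730 = 0.231.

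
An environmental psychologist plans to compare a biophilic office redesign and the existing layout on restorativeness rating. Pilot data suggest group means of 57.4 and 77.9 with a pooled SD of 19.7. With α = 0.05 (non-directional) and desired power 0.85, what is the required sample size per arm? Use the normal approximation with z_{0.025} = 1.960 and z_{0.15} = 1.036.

Cohen's d = |M₁ − M₂| / SD_pooled = |57.4 − 77.9| / 19.7 = 20.5 / 19.7 = 1.041.
For two independent groups with equal n: n = 2·((z_{α/2} + z_β) / d)².
z_{α/2} + z_β = 1.960 + 1.036 = 2.996.
n = 2 × (2.996 / 1.041)² = 2 × 2.878² = 2 × 8.28 = 16.6.
Round up to the next whole participant.

n = 17 per group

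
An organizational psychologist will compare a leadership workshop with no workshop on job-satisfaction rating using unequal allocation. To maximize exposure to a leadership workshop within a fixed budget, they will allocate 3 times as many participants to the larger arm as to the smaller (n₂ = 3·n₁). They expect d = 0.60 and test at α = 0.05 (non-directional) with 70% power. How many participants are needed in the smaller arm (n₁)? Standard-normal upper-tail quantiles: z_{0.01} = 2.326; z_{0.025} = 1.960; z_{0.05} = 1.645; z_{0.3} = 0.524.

With allocation ratio k = n₂/n₁ = 3, Var(x̄₁−x̄₂) = σ²(1/n₁ + 1/(k·n₁)) = σ²·(k+1)/(k·n₁).
So n₁ = (1 + 1/k)·((z_{α/2} + z_β)/d)² = 1.333 × (2.484/0.60)².
n₁ = 1.333 × 17.14 = 22.9.
Round up: n₁ = 23, giving n₂ = 3 × 23 = 69.

n₁ = 23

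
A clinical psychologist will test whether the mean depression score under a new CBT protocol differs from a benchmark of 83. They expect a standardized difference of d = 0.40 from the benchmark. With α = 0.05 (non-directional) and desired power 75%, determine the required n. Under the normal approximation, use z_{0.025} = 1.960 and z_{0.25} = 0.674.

For a one-sample test: n = ((z_{α/2} + z_β) / d)².
z_{α/2} + z_β = 1.960 + 0.674 = 2.634.
n = (2.634 / 0.40)² = 6.585² = 43.36.
Round up.

n = 44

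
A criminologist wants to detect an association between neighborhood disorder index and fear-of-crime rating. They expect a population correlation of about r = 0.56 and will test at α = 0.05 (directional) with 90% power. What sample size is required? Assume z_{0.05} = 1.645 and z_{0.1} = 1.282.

n = 25

Fisher's z: C = ½·ln((1+r)/(1−r)) = ½·ln(3.5455) = 0.6328.
n = ((z_{α} + z_β)/C)² + 3.
(1.645 + 1.282) / 0.6328 = 2.927 / 0.6328 = 4.625.
n = 4.625² + 3 = 21.40 + 3 = 24.4.
Round up.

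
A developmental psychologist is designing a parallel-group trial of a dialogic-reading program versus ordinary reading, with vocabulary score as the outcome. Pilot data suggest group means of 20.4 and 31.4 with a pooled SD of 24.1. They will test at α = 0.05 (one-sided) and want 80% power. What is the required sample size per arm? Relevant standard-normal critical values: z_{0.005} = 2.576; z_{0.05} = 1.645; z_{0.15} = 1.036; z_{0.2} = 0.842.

Cohen's d = |M₁ − M₂| / SD_pooled = |20.4 − 31.4| / 24.1 = 11.0 / 24.1 = 0.456.
For two independent groups with equal n: n = 2·((z_{α} + z_β) / d)².
z_{α} + z_β = 1.645 + 0.842 = 2.487.
n = 2 × (2.487 / 0.456)² = 2 × 5.454² = 2 × 29.75 = 59.5.
Round up to the next whole participant.

n = 60 per group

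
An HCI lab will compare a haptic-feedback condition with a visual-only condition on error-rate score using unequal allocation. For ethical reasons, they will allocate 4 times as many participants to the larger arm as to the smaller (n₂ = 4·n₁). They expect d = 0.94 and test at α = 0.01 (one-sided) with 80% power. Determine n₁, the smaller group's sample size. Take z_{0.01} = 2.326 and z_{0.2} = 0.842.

n₁ = 15

With allocation ratio k = n₂/n₁ = 4, Var(x̄₁−x̄₂) = σ²(1/n₁ + 1/(k·n₁)) = σ²·(k+1)/(k·n₁).
So n₁ = (1 + 1/k)·((z_{α} + z_β)/d)² = 1.250 × (3.168/0.94)².
n₁ = 1.250 × 11.36 = 14.2.
Round up: n₁ = 15, giving n₂ = 4 × 15 = 60.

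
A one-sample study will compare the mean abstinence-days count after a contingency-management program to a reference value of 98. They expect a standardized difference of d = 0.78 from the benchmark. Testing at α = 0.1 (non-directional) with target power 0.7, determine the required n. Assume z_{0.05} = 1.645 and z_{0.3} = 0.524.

For a one-sample test: n = ((z_{α/2} + z_β) / d)².
z_{α/2} + z_β = 1.645 + 0.524 = 2.169.
n = (2.169 / 0.78)² = 2.781² = 7.73.
Round up.

n = 8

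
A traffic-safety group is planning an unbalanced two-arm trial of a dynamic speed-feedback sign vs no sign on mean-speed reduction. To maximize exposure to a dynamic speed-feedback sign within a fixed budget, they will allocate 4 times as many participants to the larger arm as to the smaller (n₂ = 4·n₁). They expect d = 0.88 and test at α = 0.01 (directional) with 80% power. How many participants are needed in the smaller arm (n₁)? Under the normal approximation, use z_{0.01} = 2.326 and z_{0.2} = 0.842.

n₁ = 17

With allocation ratio k = n₂/n₁ = 4, Var(x̄₁−x̄₂) = σ²(1/n₁ + 1/(k·n₁)) = σ²·(k+1)/(k·n₁).
So n₁ = (1 + 1/k)·((z_{α} + z_β)/d)² = 1.250 × (3.168/0.88)².
n₁ = 1.250 × 12.96 = 16.2.
Round up: n₁ = 17, giving n₂ = 4 × 17 = 68.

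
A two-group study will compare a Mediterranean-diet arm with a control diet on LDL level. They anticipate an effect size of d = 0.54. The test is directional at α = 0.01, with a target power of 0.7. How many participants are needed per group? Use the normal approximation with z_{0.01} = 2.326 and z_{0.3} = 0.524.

n = 56 per group

For two independent groups with equal n: n = 2·((z_{α} + z_β) / d)².
z_{α} + z_β = 2.326 + 0.524 = 2.850.
n = 2 × (2.850 / 0.54)² = 2 × 5.278² = 2 × 27.85 = 55.7.
Round up to the next whole participant.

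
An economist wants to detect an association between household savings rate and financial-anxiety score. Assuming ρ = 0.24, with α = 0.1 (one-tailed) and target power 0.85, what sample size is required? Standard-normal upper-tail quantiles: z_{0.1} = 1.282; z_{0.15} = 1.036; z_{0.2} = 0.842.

n = 93

Fisher's z: C = ½·ln((1+r)/(1−r)) = ½·ln(1.6316) = 0.2448.
n = ((z_{α} + z_β)/C)² + 3.
(1.282 + 1.036) / 0.2448 = 2.318 / 0.2448 = 9.469.
n = 9.469² + 3 = 89.66 + 3 = 92.7.
Round up.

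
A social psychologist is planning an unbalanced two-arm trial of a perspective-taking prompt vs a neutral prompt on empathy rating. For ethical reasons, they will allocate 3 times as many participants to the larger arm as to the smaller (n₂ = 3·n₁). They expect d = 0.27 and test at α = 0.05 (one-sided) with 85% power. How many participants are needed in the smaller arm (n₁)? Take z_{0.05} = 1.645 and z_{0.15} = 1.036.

With allocation ratio k = n₂/n₁ = 3, Var(x̄₁−x̄₂) = σ²(1/n₁ + 1/(k·n₁)) = σ²·(k+1)/(k·n₁).
So n₁ = (1 + 1/k)·((z_{α} + z_β)/d)² = 1.333 × (2.681/0.27)².
n₁ = 1.333 × 98.60 = 131.5.
Round up: n₁ = 132, giving n₂ = 3 × 132 = 396.

n₁ = 132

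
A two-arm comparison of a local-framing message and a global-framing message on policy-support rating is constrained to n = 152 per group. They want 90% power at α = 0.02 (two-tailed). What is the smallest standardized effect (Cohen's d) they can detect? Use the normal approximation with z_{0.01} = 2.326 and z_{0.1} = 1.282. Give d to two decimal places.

d_min ≈ 0.41

For two independent groups of n = 152 each: d_min = (z_{α/2} + z_β)·√(2/n).
z-sum = 2.326 + 1.282 = 3.608.
d_min = 3.608 × √(2/152) = 3.608 × 0.1147 = 0.414.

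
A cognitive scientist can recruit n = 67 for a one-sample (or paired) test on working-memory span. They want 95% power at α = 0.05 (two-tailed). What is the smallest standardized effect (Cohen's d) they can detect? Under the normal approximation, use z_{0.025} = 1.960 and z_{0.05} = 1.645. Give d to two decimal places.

For a single sample (or paired design) of n = 67: d_min = (z_{α/2} + z_β)/√n.
z-sum = 1.960 + 1.645 = 3.605.
d_min = 3.605 / √67 = 3.605 / 8.185 = 0.440.

d_min ≈ 0.44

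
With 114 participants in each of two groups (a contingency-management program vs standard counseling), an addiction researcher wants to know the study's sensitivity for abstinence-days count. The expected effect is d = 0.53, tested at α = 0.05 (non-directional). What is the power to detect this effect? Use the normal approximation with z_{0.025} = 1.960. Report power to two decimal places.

For two equal groups, power = Φ(d·√(n/2) − z_{α/2}).
d·√(n/2) = 0.53 × √(114/2) = 0.53 × 7.550 = 4.001.
z_β = 4.001 − 1.960 = 2.041.
Power = Φ(2.041) = 0.979.

power ≈ 0.98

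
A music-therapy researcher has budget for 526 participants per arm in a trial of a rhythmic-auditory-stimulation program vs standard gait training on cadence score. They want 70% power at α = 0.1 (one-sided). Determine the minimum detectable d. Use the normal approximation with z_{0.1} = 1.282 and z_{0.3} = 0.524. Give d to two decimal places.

For two independent groups of n = 526 each: d_min = (z_{α} + z_β)·√(2/n).
z-sum = 1.282 + 0.524 = 1.806.
d_min = 1.806 × √(2/526) = 1.806 × 0.0617 = 0.111.

d_min ≈ 0.11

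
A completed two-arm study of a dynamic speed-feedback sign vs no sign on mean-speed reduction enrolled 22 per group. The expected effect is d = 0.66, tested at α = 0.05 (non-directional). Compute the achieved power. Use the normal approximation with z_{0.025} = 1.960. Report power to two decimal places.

For two equal groups, power = Φ(d·√(n/2) − z_{α/2}).
d·√(n/2) = 0.66 × √(22/2) = 0.66 × 3.317 = 2.189.
z_β = 2.189 − 1.960 = 0.229.
Power = Φ(0.229) = 0.591.

power ≈ 0.59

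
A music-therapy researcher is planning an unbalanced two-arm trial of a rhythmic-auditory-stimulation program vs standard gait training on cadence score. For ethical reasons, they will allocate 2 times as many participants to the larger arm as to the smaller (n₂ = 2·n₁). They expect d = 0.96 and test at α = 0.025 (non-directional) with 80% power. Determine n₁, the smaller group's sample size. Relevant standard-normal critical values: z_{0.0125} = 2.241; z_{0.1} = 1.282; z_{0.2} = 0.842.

n₁ = 16

With allocation ratio k = n₂/n₁ = 2, Var(x̄₁−x̄₂) = σ²(1/n₁ + 1/(k·n₁)) = σ²·(k+1)/(k·n₁).
So n₁ = (1 + 1/k)·((z_{α/2} + z_β)/d)² = 1.500 × (3.083/0.96)².
n₁ = 1.500 × 10.31 = 15.5.
Round up: n₁ = 16, giving n₂ = 2 × 16 = 32.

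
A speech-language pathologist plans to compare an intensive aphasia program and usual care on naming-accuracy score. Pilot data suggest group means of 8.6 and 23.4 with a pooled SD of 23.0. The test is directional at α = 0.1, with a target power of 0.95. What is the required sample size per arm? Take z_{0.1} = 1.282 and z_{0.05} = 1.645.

Cohen's d = |M₁ − M₂| / SD_pooled = |8.6 − 23.4| / 23.0 = 14.8 / 23.0 = 0.643.
For two independent groups with equal n: n = 2·((z_{α} + z_β) / d)².
z_{α} + z_β = 1.282 + 1.645 = 2.927.
n = 2 × (2.927 / 0.643)² = 2 × 4.552² = 2 × 20.72 = 41.4.
Round up to the next whole participant.

n = 42 per group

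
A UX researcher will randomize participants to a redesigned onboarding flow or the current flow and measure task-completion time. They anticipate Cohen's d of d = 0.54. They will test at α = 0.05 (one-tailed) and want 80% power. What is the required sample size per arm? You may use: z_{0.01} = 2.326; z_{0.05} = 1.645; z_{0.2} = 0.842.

n = 43 per group

For two independent groups with equal n: n = 2·((z_{α} + z_β) / d)².
z_{α} + z_β = 1.645 + 0.842 = 2.487.
n = 2 × (2.487 / 0.54)² = 2 × 4.606² = 2 × 21.21 = 42.4.
Round up to the next whole participant.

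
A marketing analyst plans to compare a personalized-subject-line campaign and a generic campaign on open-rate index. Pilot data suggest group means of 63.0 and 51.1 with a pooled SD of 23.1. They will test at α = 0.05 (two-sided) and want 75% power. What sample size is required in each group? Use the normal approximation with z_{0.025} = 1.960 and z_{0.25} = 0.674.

n = 53 per group

Cohen's d = |M₁ − M₂| / SD_pooled = |63.0 − 51.1| / 23.1 = 11.9 / 23.1 = 0.515.
For two independent groups with equal n: n = 2·((z_{α/2} + z_β) / d)².
z_{α/2} + z_β = 1.960 + 0.674 = 2.634.
n = 2 × (2.634 / 0.515)² = 2 × 5.115² = 2 × 26.16 = 52.3.
Round up to the next whole participant.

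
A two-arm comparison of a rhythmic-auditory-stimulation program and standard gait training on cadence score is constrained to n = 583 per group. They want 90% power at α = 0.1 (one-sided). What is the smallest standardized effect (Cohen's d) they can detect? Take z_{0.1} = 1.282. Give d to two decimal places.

d_min ≈ 0.15

For two independent groups of n = 583 each: d_min = (z_{α} + z_β)·√(2/n).
z-sum = 1.282 + 1.282 = 2.564.
d_min = 2.564 × √(2/583) = 2.564 × 0.0586 = 0.150.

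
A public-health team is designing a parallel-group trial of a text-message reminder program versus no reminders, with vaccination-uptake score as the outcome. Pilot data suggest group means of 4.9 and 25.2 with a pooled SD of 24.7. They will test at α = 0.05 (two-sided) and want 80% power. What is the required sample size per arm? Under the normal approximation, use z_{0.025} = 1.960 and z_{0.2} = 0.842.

n = 24 per group

Cohen's d = |M₁ − M₂| / SD_pooled = |4.9 − 25.2| / 24.7 = 20.3 / 24.7 = 0.822.
For two independent groups with equal n: n = 2·((z_{α/2} + z_β) / d)².
z_{α/2} + z_β = 1.960 + 0.842 = 2.802.
n = 2 × (2.802 / 0.822)² = 2 × 3.409² = 2 × 11.62 = 23.2.
Round up to the next whole participant.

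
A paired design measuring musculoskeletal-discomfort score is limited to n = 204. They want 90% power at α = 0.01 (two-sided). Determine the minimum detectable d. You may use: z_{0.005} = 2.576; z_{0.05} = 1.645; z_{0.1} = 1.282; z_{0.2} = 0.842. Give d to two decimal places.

For a single sample (or paired design) of n = 204: d_min = (z_{α/2} + z_β)/√n.
z-sum = 2.576 + 1.282 = 3.858.
d_min = 3.858 / √204 = 3.858 / 14.283 = 0.270.

d_min ≈ 0.27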